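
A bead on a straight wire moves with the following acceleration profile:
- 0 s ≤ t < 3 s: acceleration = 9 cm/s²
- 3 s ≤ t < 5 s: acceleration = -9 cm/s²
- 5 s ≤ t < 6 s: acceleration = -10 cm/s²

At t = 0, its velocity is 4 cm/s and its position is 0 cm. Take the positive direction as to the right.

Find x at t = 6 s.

On each constant-a segment, Δv = aΔt and Δx = v₀Δt + ½aΔt²; chain segment to segment.
0–3 s: v starts 4 cm/s; Δx = 4·3 + ½·9·3² = 52.5 cm; v ends 31 cm/s.
3–5 s: v starts 31 cm/s; Δx = 31·2 + ½·-9·2² = 44 cm; v ends 13 cm/s.
5–6 s: v starts 13 cm/s; Δx = 13·1 + ½·-10·1² = 8 cm; v ends 3 cm/s.
x(6) = 0 + Σ Δx = 104.5 cm.

104.5 cm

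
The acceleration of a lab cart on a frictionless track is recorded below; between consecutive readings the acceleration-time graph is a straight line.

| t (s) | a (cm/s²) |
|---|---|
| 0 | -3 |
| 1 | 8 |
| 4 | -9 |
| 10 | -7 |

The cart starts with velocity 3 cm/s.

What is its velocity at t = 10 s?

-44 cm/s

Δv equals the area under the a-t graph; then v = v₀ + Δv.
0–1 s: ½(-3 + 8)(1) = 2.5 cm/s
1–4 s: ½(8 + -9)(3) = -1.5 cm/s
4–10 s: ½(-9 + -7)(6) = -48 cm/s
Δv = -47 cm/s, so v(10) = 3 + (-47) = -44 cm/s.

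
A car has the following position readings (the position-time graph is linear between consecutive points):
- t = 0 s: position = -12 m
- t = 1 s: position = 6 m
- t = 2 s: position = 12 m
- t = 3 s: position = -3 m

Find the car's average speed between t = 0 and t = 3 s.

Average speed = (total path length)/(elapsed time); on a piecewise-linear x-t graph the path length is Σ|Δx|.
0–1 s: |Δx| = |6 − -12| = 18 m
1–2 s: |Δx| = |12 − 6| = 6 m
2–3 s: |Δx| = |-3 − 12| = 15 m
Total path = 39 m; average speed = 39/3 = 13 m/s.

13 m/s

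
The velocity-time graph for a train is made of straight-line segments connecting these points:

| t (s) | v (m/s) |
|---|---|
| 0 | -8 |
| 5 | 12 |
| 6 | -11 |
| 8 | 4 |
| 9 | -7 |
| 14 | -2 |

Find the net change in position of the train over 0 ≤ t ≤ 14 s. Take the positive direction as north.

-20.5 m

Displacement is the signed area under the v-t curve.
0–5 s: ½(-8 + 12)(5) = 10 m
5–6 s: ½(12 + -11)(1) = 0.5 m
6–8 s: ½(-11 + 4)(2) = -7 m
8–9 s: ½(4 + -7)(1) = -1.5 m
9–14 s: ½(-7 + -2)(5) = -22.5 m
Net displacement = -20.5 m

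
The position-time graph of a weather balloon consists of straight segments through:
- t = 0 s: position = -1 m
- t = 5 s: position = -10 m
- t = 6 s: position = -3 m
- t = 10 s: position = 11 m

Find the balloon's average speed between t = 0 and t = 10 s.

3 m/s

Average speed = (total path length)/(elapsed time); on a piecewise-linear x-t graph the path length is Σ|Δx|.
0–5 s: |Δx| = |-10 − -1| = 9 m
5–6 s: |Δx| = |-3 − -10| = 7 m
6–10 s: |Δx| = |11 − -3| = 14 m
Total path = 30 m; average speed = 30/10 = 3 m/s.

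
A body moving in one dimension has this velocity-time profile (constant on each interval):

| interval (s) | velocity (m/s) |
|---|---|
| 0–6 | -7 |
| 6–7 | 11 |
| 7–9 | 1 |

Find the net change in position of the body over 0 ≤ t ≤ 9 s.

Net displacement equals the area under the velocity-time graph (areas below the axis count negative).
0–6 s: -7 × 6 = -42 m
6–7 s: 11 × 1 = 11 m
7–9 s: 1 × 2 = 2 m
Net displacement = -29 m

-29 m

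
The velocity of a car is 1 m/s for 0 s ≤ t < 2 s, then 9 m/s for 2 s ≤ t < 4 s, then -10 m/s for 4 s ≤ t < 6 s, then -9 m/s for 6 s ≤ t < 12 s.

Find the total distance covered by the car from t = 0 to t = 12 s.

Distance (not displacement) is the total path length: add the absolute areas under v-t.
0–2 s: |1| × 2 = 2 m
2–4 s: |9| × 2 = 18 m
4–6 s: |-10| × 2 = 20 m
6–12 s: |-9| × 6 = 54 m
Total distance = 94 m

94 m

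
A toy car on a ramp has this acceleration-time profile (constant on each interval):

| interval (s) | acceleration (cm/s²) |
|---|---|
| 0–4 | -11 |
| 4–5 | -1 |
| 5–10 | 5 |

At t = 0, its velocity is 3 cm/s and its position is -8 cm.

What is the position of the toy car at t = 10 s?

On each constant-a segment, Δv = aΔt and Δx = v₀Δt + ½aΔt²; chain segment to segment.
0–4 s: v starts 3 cm/s; Δx = 3·4 + ½·-11·4² = -76 cm; v ends -41 cm/s.
4–5 s: v starts -41 cm/s; Δx = -41·1 + ½·-1·1² = -41.5 cm; v ends -42 cm/s.
5–10 s: v starts -42 cm/s; Δx = -42·5 + ½·5·5² = -147.5 cm; v ends -17 cm/s.
x(10) = -8 + Σ Δx = -273 cm.

-273 cm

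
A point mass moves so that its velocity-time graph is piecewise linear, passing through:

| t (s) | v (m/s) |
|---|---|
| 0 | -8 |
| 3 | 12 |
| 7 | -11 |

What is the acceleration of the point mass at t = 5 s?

Acceleration is the slope of the v-t graph on 3–7 s: (-11 − 12)/(7 − 3) = -5.75 m/s².

-5.75 m/s²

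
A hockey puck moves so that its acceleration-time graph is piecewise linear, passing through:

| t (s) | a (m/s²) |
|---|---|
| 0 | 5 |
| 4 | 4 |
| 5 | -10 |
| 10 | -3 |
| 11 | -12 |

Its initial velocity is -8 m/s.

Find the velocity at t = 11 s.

Δv equals the area under the a-t graph; then v = v₀ + Δv.
0–4 s: ½(5 + 4)(4) = 18 m/s
4–5 s: ½(4 + -10)(1) = -3 m/s
5–10 s: ½(-10 + -3)(5) = -32.5 m/s
10–11 s: ½(-3 + -12)(1) = -7.5 m/s
Δv = -25 m/s, so v(11) = -8 + (-25) = -33 m/s.

-33 m/s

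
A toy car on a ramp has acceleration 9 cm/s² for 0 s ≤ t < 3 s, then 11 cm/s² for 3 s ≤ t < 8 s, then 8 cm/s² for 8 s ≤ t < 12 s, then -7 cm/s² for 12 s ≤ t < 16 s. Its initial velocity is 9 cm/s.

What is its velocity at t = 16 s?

Δv equals the area under the a-t graph; then v = v₀ + Δv.
0–3 s: 9 × 3 = 27 cm/s
3–8 s: 11 × 5 = 55 cm/s
8–12 s: 8 × 4 = 32 cm/s
12–16 s: -7 × 4 = -28 cm/s
Δv = 86 cm/s, so v(16) = 9 + (86) = 95 cm/s.

95 cm/s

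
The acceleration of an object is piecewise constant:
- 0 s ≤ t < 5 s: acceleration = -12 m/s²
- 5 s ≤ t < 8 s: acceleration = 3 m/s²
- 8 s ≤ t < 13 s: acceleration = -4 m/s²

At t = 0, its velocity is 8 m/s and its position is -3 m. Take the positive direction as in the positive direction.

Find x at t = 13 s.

-520.5 m

On each constant-a segment, Δv = aΔt and Δx = v₀Δt + ½aΔt²; chain segment to segment.
0–5 s: v starts 8 m/s; Δx = 8·5 + ½·-12·5² = -110 m; v ends -52 m/s.
5–8 s: v starts -52 m/s; Δx = -52·3 + ½·3·3² = -142.5 m; v ends -43 m/s.
8–13 s: v starts -43 m/s; Δx = -43·5 + ½·-4·5² = -265 m; v ends -63 m/s.
x(13) = -3 + Σ Δx = -520.5 m.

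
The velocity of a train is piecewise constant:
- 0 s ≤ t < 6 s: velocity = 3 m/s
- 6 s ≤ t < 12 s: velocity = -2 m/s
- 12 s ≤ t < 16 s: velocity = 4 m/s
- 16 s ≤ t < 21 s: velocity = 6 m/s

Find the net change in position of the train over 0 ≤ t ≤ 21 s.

Displacement is the signed area under the v-t curve.
0–6 s: 3 × 6 = 18 m
6–12 s: -2 × 6 = -12 m
12–16 s: 4 × 4 = 16 m
16–21 s: 6 × 5 = 30 m
Net displacement = 52 m

52 m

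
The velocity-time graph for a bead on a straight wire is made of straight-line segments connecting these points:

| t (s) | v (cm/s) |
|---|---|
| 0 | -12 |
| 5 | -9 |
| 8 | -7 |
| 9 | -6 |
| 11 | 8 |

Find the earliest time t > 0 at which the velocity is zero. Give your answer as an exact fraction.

t = 69/7 s

v changes sign on 9–11 s (from -6 to 8); the graph is linear there, so v = 0 at t = 9 + (6)·(11 − 9)/(8 − -6) = 69/7 s.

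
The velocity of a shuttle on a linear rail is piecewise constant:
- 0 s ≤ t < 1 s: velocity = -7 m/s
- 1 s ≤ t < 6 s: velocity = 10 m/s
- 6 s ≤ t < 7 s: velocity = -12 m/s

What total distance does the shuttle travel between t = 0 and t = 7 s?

Total distance travelled is ∫|v| dt — sum the magnitudes of each area piece.
0–1 s: |-7| × 1 = 7 m
1–6 s: |10| × 5 = 50 m
6–7 s: |-12| × 1 = 12 m
Total distance = 69 m

69 m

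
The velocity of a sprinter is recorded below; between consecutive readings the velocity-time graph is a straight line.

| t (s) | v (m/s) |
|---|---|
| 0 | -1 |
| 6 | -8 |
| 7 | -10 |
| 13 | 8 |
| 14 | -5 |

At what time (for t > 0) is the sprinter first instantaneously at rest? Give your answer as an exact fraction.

v changes sign on 7–13 s (from -10 to 8); the graph is linear there, so v = 0 at t = 7 + (10)·(13 − 7)/(8 − -10) = 31/3 s.

t = 31/3 s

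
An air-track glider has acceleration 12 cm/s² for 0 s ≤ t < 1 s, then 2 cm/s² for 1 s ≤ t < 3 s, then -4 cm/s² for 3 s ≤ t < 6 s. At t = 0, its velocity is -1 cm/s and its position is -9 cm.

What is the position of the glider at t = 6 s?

On each constant-a segment, Δv = aΔt and Δx = v₀Δt + ½aΔt²; chain segment to segment.
0–1 s: v starts -1 cm/s; Δx = -1·1 + ½·12·1² = 5 cm; v ends 11 cm/s.
1–3 s: v starts 11 cm/s; Δx = 11·2 + ½·2·2² = 26 cm; v ends 15 cm/s.
3–6 s: v starts 15 cm/s; Δx = 15·3 + ½·-4·3² = 27 cm; v ends 3 cm/s.
x(6) = -9 + Σ Δx = 49 cm.

49 cm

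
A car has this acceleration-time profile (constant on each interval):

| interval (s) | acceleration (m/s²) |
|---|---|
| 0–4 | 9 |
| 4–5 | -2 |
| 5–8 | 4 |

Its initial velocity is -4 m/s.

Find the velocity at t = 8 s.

42 m/s

Δv equals the area under the a-t graph; then v = v₀ + Δv.
0–4 s: 9 × 4 = 36 m/s
4–5 s: -2 × 1 = -2 m/s
5–8 s: 4 × 3 = 12 m/s
Δv = 46 m/s, so v(8) = -4 + (46) = 42 m/s.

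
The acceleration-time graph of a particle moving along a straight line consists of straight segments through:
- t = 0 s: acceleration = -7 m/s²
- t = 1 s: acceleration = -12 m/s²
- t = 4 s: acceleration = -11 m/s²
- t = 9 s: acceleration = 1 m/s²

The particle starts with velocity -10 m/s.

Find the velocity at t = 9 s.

Δv equals the area under the a-t graph; then v = v₀ + Δv.
0–1 s: ½(-7 + -12)(1) = -9.5 m/s
1–4 s: ½(-12 + -11)(3) = -34.5 m/s
4–9 s: ½(-11 + 1)(5) = -25 m/s
Δv = -69 m/s, so v(9) = -10 + (-69) = -79 m/s.

-79 m/s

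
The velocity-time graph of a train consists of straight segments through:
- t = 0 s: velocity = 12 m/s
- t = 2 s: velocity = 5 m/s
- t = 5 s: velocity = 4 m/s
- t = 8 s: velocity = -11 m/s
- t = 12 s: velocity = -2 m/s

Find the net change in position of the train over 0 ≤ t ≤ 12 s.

Displacement is the signed area under the v-t curve.
0–2 s: ½(12 + 5)(2) = 17 m
2–5 s: ½(5 + 4)(3) = 13.5 m
5–8 s: ½(4 + -11)(3) = -10.5 m
8–12 s: ½(-11 + -2)(4) = -26 m
Net displacement = -6 m

-6 m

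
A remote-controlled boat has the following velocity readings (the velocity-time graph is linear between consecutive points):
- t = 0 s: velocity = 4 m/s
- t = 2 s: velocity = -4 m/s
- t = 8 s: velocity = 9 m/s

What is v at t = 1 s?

0 m/s

On 0–2 s the graph is linear from 4 to -4 m/s: v(1) = 4 + (-4 − 4)·(1 − 0)/(2 − 0) = 0 m/s.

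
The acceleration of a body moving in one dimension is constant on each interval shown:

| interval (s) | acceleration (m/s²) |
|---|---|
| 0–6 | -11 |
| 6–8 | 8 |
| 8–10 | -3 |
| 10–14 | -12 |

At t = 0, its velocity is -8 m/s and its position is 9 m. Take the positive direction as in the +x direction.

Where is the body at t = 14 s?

-843 m

On each constant-a segment, Δv = aΔt and Δx = v₀Δt + ½aΔt²; chain segment to segment.
0–6 s: v starts -8 m/s; Δx = -8·6 + ½·-11·6² = -246 m; v ends -74 m/s.
6–8 s: v starts -74 m/s; Δx = -74·2 + ½·8·2² = -132 m; v ends -58 m/s.
8–10 s: v starts -58 m/s; Δx = -58·2 + ½·-3·2² = -122 m; v ends -64 m/s.
10–14 s: v starts -64 m/s; Δx = -64·4 + ½·-12·4² = -352 m; v ends -112 m/s.
x(14) = 9 + Σ Δx = -843 m.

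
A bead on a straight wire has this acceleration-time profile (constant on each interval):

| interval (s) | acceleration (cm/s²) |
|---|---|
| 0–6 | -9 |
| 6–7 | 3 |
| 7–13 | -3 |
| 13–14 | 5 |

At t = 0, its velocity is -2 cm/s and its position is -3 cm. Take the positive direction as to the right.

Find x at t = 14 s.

On each constant-a segment, Δv = aΔt and Δx = v₀Δt + ½aΔt²; chain segment to segment.
0–6 s: v starts -2 cm/s; Δx = -2·6 + ½·-9·6² = -174 cm; v ends -56 cm/s.
6–7 s: v starts -56 cm/s; Δx = -56·1 + ½·3·1² = -54.5 cm; v ends -53 cm/s.
7–13 s: v starts -53 cm/s; Δx = -53·6 + ½·-3·6² = -372 cm; v ends -71 cm/s.
13–14 s: v starts -71 cm/s; Δx = -71·1 + ½·5·1² = -68.5 cm; v ends -66 cm/s.
x(14) = -3 + Σ Δx = -672 cm.

-672 cm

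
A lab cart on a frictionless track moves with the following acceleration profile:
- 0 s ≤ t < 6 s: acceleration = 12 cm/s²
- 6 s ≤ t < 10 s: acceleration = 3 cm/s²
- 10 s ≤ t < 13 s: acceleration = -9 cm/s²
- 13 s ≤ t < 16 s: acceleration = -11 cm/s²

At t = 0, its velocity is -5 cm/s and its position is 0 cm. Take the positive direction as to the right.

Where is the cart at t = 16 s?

781 cm

On each constant-a segment, Δv = aΔt and Δx = v₀Δt + ½aΔt²; chain segment to segment.
0–6 s: v starts -5 cm/s; Δx = -5·6 + ½·12·6² = 186 cm; v ends 67 cm/s.
6–10 s: v starts 67 cm/s; Δx = 67·4 + ½·3·4² = 292 cm; v ends 79 cm/s.
10–13 s: v starts 79 cm/s; Δx = 79·3 + ½·-9·3² = 196.5 cm; v ends 52 cm/s.
13–16 s: v starts 52 cm/s; Δx = 52·3 + ½·-11·3² = 106.5 cm; v ends 19 cm/s.
x(16) = 0 + Σ Δx = 781 cm.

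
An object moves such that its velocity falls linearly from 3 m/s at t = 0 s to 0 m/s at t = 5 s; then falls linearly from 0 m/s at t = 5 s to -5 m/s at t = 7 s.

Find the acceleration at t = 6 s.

-2.5 m/s²

Acceleration is the slope of the v-t graph on 5–7 s: (-5 − 0)/(7 − 5) = -2.5 m/s².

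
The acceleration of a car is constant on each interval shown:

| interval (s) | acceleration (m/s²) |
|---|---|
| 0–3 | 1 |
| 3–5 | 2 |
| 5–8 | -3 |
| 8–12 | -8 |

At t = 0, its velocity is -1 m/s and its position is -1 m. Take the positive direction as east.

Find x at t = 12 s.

On each constant-a segment, Δv = aΔt and Δx = v₀Δt + ½aΔt²; chain segment to segment.
0–3 s: v starts -1 m/s; Δx = -1·3 + ½·1·3² = 1.5 m; v ends 2 m/s.
3–5 s: v starts 2 m/s; Δx = 2·2 + ½·2·2² = 8 m; v ends 6 m/s.
5–8 s: v starts 6 m/s; Δx = 6·3 + ½·-3·3² = 4.5 m; v ends -3 m/s.
8–12 s: v starts -3 m/s; Δx = -3·4 + ½·-8·4² = -76 m; v ends -35 m/s.
x(12) = -1 + Σ Δx = -63 m.

-63 m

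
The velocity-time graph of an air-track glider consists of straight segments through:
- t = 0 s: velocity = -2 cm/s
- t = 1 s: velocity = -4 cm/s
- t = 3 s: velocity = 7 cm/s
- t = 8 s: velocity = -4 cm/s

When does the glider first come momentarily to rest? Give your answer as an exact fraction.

v changes sign on 1–3 s (from -4 to 7); the graph is linear there, so v = 0 at t = 1 + (4)·(3 − 1)/(7 − -4) = 19/11 s.

t = 19/11 s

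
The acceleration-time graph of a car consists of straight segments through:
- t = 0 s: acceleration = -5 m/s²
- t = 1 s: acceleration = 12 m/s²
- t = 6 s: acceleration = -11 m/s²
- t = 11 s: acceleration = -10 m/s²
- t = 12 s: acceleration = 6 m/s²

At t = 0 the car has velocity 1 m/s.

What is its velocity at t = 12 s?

-47.5 m/s

Δv equals the area under the a-t graph; then v = v₀ + Δv.
0–1 s: ½(-5 + 12)(1) = 3.5 m/s
1–6 s: ½(12 + -11)(5) = 2.5 m/s
6–11 s: ½(-11 + -10)(5) = -52.5 m/s
11–12 s: ½(-10 + 6)(1) = -2 m/s
Δv = -48.5 m/s, so v(12) = 1 + (-48.5) = -47.5 m/s.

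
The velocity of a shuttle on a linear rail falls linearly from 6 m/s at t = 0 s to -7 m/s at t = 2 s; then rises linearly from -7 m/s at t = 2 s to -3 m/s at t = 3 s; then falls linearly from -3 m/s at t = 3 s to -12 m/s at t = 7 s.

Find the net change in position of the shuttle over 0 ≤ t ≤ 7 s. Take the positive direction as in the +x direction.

-36 m

Displacement is the signed area under the v-t curve.
0–2 s: ½(6 + -7)(2) = -1 m
2–3 s: ½(-7 + -3)(1) = -5 m
3–7 s: ½(-3 + -12)(4) = -30 m
Net displacement = -36 m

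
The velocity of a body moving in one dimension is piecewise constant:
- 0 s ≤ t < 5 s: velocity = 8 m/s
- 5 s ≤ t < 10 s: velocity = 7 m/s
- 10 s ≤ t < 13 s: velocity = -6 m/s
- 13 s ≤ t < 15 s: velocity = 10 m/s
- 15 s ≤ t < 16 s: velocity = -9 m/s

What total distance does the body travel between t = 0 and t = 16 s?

122 m

Total distance travelled is ∫|v| dt — sum the magnitudes of each area piece.
0–5 s: |8| × 5 = 40 m
5–10 s: |7| × 5 = 35 m
10–13 s: |-6| × 3 = 18 m
13–15 s: |10| × 2 = 20 m
15–16 s: |-9| × 1 = 9 m
Total distance = 122 m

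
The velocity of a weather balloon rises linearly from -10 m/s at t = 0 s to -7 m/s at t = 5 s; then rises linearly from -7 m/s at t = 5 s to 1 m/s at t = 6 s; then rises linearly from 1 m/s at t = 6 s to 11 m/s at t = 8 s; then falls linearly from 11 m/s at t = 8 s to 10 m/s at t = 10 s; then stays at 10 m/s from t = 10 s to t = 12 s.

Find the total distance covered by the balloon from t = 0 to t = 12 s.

Total distance travelled is ∫|v| dt — sum the magnitudes of each area piece.
0–5 s: |½(-10 + -7)(5)| = 42.5 m
5–6 s: v = 0 at t = 5.875 s; triangle areas 3.0625 + 0.0625 = 3.125 m
6–8 s: |½(1 + 11)(2)| = 12 m
8–10 s: |½(11 + 10)(2)| = 21 m
10–12 s: |10| × 2 = 20 m
Total distance = 98.625 m

98.625 m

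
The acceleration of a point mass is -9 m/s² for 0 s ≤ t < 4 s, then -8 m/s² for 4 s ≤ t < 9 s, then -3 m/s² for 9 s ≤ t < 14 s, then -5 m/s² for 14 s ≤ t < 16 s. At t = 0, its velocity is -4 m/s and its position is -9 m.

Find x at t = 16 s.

On each constant-a segment, Δv = aΔt and Δx = v₀Δt + ½aΔt²; chain segment to segment.
0–4 s: v starts -4 m/s; Δx = -4·4 + ½·-9·4² = -88 m; v ends -40 m/s.
4–9 s: v starts -40 m/s; Δx = -40·5 + ½·-8·5² = -300 m; v ends -80 m/s.
9–14 s: v starts -80 m/s; Δx = -80·5 + ½·-3·5² = -437.5 m; v ends -95 m/s.
14–16 s: v starts -95 m/s; Δx = -95·2 + ½·-5·2² = -200 m; v ends -105 m/s.
x(16) = -9 + Σ Δx = -1034.5 m.

-1034.5 m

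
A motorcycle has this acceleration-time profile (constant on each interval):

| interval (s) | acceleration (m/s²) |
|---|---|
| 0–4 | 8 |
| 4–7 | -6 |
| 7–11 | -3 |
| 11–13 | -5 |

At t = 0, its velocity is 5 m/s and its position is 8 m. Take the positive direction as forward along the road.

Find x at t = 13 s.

On each constant-a segment, Δv = aΔt and Δx = v₀Δt + ½aΔt²; chain segment to segment.
0–4 s: v starts 5 m/s; Δx = 5·4 + ½·8·4² = 84 m; v ends 37 m/s.
4–7 s: v starts 37 m/s; Δx = 37·3 + ½·-6·3² = 84 m; v ends 19 m/s.
7–11 s: v starts 19 m/s; Δx = 19·4 + ½·-3·4² = 52 m; v ends 7 m/s.
11–13 s: v starts 7 m/s; Δx = 7·2 + ½·-5·2² = 4 m; v ends -3 m/s.
x(13) = 8 + Σ Δx = 232 m.

232 m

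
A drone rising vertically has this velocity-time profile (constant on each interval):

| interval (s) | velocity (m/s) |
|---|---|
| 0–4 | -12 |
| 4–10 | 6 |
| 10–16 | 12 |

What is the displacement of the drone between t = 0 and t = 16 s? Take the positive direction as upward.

60 m

Net displacement equals the area under the velocity-time graph (areas below the axis count negative).
0–4 s: -12 × 4 = -48 m
4–10 s: 6 × 6 = 36 m
10–16 s: 12 × 6 = 72 m
Net displacement = 60 m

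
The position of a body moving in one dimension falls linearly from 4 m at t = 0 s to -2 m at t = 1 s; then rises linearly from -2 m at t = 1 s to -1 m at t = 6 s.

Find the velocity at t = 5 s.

0.2 m/s

Velocity is the slope of the x-t graph on 1–6 s: (-1 − -2)/(6 − 1) = 0.2 m/s.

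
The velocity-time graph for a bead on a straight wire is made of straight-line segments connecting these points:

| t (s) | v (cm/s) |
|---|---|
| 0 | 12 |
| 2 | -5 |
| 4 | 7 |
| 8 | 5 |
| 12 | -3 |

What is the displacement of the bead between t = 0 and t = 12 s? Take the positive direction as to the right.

Displacement is the signed area under the v-t curve.
0–2 s: ½(12 + -5)(2) = 7 cm
2–4 s: ½(-5 + 7)(2) = 2 cm
4–8 s: ½(7 + 5)(4) = 24 cm
8–12 s: ½(5 + -3)(4) = 4 cm
Net displacement = 37 cm

37 cm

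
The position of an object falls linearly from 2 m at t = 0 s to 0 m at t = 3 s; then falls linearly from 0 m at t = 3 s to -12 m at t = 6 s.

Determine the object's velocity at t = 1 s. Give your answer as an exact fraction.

-2/3 m/s

Velocity is the slope of the x-t graph on 0–3 s: (0 − 2)/(3 − 0) = -2/3 m/s.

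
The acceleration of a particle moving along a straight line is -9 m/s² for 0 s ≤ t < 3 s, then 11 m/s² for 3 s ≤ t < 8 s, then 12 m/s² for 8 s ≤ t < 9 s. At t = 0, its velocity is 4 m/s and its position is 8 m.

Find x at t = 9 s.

On each constant-a segment, Δv = aΔt and Δx = v₀Δt + ½aΔt²; chain segment to segment.
0–3 s: v starts 4 m/s; Δx = 4·3 + ½·-9·3² = -28.5 m; v ends -23 m/s.
3–8 s: v starts -23 m/s; Δx = -23·5 + ½·11·5² = 22.5 m; v ends 32 m/s.
8–9 s: v starts 32 m/s; Δx = 32·1 + ½·12·1² = 38 m; v ends 44 m/s.
x(9) = 8 + Σ Δx = 40 m.

40 m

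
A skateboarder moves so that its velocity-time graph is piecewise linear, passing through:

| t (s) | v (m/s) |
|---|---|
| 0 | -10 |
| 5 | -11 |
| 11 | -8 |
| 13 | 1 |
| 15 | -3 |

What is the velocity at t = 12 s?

-3.5 m/s

On 11–13 s the graph is linear from -8 to 1 m/s: v(12) = -8 + (1 − -8)·(12 − 11)/(13 − 11) = -3.5 m/s.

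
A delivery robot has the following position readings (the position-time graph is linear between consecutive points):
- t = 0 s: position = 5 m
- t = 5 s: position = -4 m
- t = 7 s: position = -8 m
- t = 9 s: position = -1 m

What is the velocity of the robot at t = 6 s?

Velocity is the slope of the x-t graph on 5–7 s: (-8 − -4)/(7 − 5) = -2 m/s.

-2 m/s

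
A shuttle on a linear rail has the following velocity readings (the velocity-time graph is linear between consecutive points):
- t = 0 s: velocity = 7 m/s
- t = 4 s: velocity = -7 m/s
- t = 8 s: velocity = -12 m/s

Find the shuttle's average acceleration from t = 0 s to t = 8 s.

-2.375 m/s²

Average acceleration = Δv/Δt = (-12 − 7)/(8 − 0) = -2.375 m/s².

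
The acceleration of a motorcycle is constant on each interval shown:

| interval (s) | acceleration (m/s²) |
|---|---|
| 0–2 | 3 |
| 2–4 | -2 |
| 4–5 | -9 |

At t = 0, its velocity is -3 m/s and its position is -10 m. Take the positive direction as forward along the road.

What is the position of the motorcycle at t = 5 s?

On each constant-a segment, Δv = aΔt and Δx = v₀Δt + ½aΔt²; chain segment to segment.
0–2 s: v starts -3 m/s; Δx = -3·2 + ½·3·2² = 0 m; v ends 3 m/s.
2–4 s: v starts 3 m/s; Δx = 3·2 + ½·-2·2² = 2 m; v ends -1 m/s.
4–5 s: v starts -1 m/s; Δx = -1·1 + ½·-9·1² = -5.5 m; v ends -10 m/s.
x(5) = -10 + Σ Δx = -13.5 m.

-13.5 m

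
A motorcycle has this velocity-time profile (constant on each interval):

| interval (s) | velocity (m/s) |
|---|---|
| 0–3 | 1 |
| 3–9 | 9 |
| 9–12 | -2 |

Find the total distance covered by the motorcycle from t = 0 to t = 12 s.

63 m

Distance (not displacement) is the total path length: add the absolute areas under v-t.
0–3 s: |1| × 3 = 3 m
3–9 s: |9| × 6 = 54 m
9–12 s: |-2| × 3 = 6 m
Total distance = 63 m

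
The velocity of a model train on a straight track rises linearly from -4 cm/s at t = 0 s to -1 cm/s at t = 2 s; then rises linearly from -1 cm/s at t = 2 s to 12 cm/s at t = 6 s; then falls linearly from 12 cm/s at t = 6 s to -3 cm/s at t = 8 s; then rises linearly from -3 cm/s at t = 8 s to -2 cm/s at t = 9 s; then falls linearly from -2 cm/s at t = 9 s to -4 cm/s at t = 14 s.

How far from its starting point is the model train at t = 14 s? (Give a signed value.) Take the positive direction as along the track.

Net displacement equals the area under the velocity-time graph (areas below the axis count negative).
0–2 s: ½(-4 + -1)(2) = -5 cm
2–6 s: ½(-1 + 12)(4) = 22 cm
6–8 s: ½(12 + -3)(2) = 9 cm
8–9 s: ½(-3 + -2)(1) = -2.5 cm
9–14 s: ½(-2 + -4)(5) = -15 cm
Net displacement = 8.5 cm

8.5 cm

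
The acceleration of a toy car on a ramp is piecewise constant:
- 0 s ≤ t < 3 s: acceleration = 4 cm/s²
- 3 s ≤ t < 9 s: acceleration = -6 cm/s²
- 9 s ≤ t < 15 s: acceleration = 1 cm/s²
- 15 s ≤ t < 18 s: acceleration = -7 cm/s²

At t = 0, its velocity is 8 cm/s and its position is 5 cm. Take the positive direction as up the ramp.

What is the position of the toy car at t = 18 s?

-80.5 cm

On each constant-a segment, Δv = aΔt and Δx = v₀Δt + ½aΔt²; chain segment to segment.
0–3 s: v starts 8 cm/s; Δx = 8·3 + ½·4·3² = 42 cm; v ends 20 cm/s.
3–9 s: v starts 20 cm/s; Δx = 20·6 + ½·-6·6² = 12 cm; v ends -16 cm/s.
9–15 s: v starts -16 cm/s; Δx = -16·6 + ½·1·6² = -78 cm; v ends -10 cm/s.
15–18 s: v starts -10 cm/s; Δx = -10·3 + ½·-7·3² = -61.5 cm; v ends -31 cm/s.
x(18) = 5 + Σ Δx = -80.5 cm.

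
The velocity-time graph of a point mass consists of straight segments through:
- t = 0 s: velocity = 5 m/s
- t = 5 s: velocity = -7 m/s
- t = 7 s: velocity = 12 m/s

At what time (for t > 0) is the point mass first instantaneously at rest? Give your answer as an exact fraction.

v changes sign on 0–5 s (from 5 to -7); the graph is linear there, so v = 0 at t = 0 + (-5)·(5 − 0)/(-7 − 5) = 25/12 s.

t = 25/12 s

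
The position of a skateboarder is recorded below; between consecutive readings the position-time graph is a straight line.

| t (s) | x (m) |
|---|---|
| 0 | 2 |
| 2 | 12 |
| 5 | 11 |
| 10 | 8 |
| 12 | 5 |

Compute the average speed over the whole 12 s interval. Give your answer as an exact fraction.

17/12 m/s

Average speed = (total path length)/(elapsed time); on a piecewise-linear x-t graph the path length is Σ|Δx|.
0–2 s: |Δx| = |12 − 2| = 10 m
2–5 s: |Δx| = |11 − 12| = 1 m
5–10 s: |Δx| = |8 − 11| = 3 m
10–12 s: |Δx| = |5 − 8| = 3 m
Total path = 17 m; average speed = 17/12 = 17/12 m/s.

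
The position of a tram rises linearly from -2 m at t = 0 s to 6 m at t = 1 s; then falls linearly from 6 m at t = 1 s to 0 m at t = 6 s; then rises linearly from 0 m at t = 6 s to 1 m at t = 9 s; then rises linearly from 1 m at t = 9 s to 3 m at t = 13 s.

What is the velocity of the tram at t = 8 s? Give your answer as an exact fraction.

Velocity is the slope of the x-t graph on 6–9 s: (1 − 0)/(9 − 6) = 1/3 m/s.

1/3 m/s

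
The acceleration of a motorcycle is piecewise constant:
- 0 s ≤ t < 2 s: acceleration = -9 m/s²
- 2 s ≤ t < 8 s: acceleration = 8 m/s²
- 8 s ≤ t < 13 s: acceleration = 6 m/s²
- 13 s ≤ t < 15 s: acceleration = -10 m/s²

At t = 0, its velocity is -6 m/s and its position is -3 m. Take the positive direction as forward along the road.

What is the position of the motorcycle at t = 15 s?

250 m

On each constant-a segment, Δv = aΔt and Δx = v₀Δt + ½aΔt²; chain segment to segment.
0–2 s: v starts -6 m/s; Δx = -6·2 + ½·-9·2² = -30 m; v ends -24 m/s.
2–8 s: v starts -24 m/s; Δx = -24·6 + ½·8·6² = 0 m; v ends 24 m/s.
8–13 s: v starts 24 m/s; Δx = 24·5 + ½·6·5² = 195 m; v ends 54 m/s.
13–15 s: v starts 54 m/s; Δx = 54·2 + ½·-10·2² = 88 m; v ends 34 m/s.
x(15) = -3 + Σ Δx = 250 m.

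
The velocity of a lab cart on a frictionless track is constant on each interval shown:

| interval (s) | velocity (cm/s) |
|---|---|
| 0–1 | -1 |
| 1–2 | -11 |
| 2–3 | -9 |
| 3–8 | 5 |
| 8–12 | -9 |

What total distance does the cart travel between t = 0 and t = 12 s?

Distance (not displacement) is the total path length: add the absolute areas under v-t.
0–1 s: |-1| × 1 = 1 cm
1–2 s: |-11| × 1 = 11 cm
2–3 s: |-9| × 1 = 9 cm
3–8 s: |5| × 5 = 25 cm
8–12 s: |-9| × 4 = 36 cm
Total distance = 82 cm

82 cm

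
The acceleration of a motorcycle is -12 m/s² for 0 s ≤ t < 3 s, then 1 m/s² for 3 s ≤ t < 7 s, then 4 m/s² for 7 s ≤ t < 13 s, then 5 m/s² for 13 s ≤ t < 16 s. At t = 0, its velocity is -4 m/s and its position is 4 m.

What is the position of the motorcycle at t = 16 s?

On each constant-a segment, Δv = aΔt and Δx = v₀Δt + ½aΔt²; chain segment to segment.
0–3 s: v starts -4 m/s; Δx = -4·3 + ½·-12·3² = -66 m; v ends -40 m/s.
3–7 s: v starts -40 m/s; Δx = -40·4 + ½·1·4² = -152 m; v ends -36 m/s.
7–13 s: v starts -36 m/s; Δx = -36·6 + ½·4·6² = -144 m; v ends -12 m/s.
13–16 s: v starts -12 m/s; Δx = -12·3 + ½·5·3² = -13.5 m; v ends 3 m/s.
x(16) = 4 + Σ Δx = -371.5 m.

-371.5 m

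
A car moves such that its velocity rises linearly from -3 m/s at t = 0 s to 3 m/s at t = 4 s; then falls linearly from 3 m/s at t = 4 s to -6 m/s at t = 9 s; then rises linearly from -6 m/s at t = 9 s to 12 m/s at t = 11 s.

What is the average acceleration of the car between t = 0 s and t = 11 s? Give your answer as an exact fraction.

Average acceleration = Δv/Δt = (12 − -3)/(11 − 0) = 15/11 m/s².

15/11 m/s²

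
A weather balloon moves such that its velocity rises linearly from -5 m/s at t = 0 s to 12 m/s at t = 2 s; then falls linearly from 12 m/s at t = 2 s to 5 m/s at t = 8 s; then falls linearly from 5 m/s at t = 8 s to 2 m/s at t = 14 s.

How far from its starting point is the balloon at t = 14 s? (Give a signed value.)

Displacement is the signed area under the v-t curve.
0–2 s: ½(-5 + 12)(2) = 7 m
2–8 s: ½(12 + 5)(6) = 51 m
8–14 s: ½(5 + 2)(6) = 21 m
Net displacement = 79 m

79 m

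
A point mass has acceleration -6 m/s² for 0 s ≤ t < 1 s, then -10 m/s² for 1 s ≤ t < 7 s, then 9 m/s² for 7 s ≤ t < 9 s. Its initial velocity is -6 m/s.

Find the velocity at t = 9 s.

Δv equals the area under the a-t graph; then v = v₀ + Δv.
0–1 s: -6 × 1 = -6 m/s
1–7 s: -10 × 6 = -60 m/s
7–9 s: 9 × 2 = 18 m/s
Δv = -48 m/s, so v(9) = -6 + (-48) = -54 m/s.

-54 m/s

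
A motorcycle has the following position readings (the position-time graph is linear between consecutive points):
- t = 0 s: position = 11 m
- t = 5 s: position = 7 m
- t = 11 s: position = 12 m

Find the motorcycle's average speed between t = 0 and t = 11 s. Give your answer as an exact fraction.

Average speed = (total path length)/(elapsed time); on a piecewise-linear x-t graph the path length is Σ|Δx|.
0–5 s: |Δx| = |7 − 11| = 4 m
5–11 s: |Δx| = |12 − 7| = 5 m
Total path = 9 m; average speed = 9/11 = 9/11 m/s.

9/11 m/s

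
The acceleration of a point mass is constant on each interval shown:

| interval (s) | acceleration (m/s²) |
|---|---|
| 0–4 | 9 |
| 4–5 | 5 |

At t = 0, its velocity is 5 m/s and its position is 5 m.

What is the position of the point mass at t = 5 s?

On each constant-a segment, Δv = aΔt and Δx = v₀Δt + ½aΔt²; chain segment to segment.
0–4 s: v starts 5 m/s; Δx = 5·4 + ½·9·4² = 92 m; v ends 41 m/s.
4–5 s: v starts 41 m/s; Δx = 41·1 + ½·5·1² = 43.5 m; v ends 46 m/s.
x(5) = 5 + Σ Δx = 140.5 m.

140.5 m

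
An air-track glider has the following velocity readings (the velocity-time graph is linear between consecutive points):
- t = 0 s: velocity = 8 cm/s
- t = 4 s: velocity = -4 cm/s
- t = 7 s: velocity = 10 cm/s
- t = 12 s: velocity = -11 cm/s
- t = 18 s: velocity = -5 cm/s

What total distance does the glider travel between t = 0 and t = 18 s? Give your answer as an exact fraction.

Total distance travelled is ∫|v| dt — sum the magnitudes of each area piece.
0–4 s: v = 0 at t = 8/3 s; triangle areas 32/3 + 8/3 = 40/3 cm
4–7 s: v = 0 at t = 34/7 s; triangle areas 12/7 + 75/7 = 87/7 cm
7–12 s: v = 0 at t = 197/21 s; triangle areas 250/21 + 605/42 = 1105/42 cm
12–18 s: |½(-11 + -5)(6)| = 48 cm
Total distance = 1401/14 cm

1401/14 cm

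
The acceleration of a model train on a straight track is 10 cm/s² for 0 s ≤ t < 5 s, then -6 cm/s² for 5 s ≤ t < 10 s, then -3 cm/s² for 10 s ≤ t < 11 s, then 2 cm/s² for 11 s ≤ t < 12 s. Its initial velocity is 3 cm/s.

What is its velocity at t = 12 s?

22 cm/s

Δv equals the area under the a-t graph; then v = v₀ + Δv.
0–5 s: 10 × 5 = 50 cm/s
5–10 s: -6 × 5 = -30 cm/s
10–11 s: -3 × 1 = -3 cm/s
11–12 s: 2 × 1 = 2 cm/s
Δv = 19 cm/s, so v(12) = 3 + (19) = 22 cm/s.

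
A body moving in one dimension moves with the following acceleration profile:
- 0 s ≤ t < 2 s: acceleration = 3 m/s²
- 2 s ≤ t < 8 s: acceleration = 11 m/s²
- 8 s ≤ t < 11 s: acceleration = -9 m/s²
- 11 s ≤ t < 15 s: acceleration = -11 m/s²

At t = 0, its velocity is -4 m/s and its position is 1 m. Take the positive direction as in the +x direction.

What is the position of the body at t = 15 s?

On each constant-a segment, Δv = aΔt and Δx = v₀Δt + ½aΔt²; chain segment to segment.
0–2 s: v starts -4 m/s; Δx = -4·2 + ½·3·2² = -2 m; v ends 2 m/s.
2–8 s: v starts 2 m/s; Δx = 2·6 + ½·11·6² = 210 m; v ends 68 m/s.
8–11 s: v starts 68 m/s; Δx = 68·3 + ½·-9·3² = 163.5 m; v ends 41 m/s.
11–15 s: v starts 41 m/s; Δx = 41·4 + ½·-11·4² = 76 m; v ends -3 m/s.
x(15) = 1 + Σ Δx = 448.5 m.

448.5 m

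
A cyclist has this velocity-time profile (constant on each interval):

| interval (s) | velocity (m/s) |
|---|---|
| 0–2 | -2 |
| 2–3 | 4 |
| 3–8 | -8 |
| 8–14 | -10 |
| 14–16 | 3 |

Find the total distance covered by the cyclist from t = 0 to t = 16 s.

Distance (not displacement) is the total path length: add the absolute areas under v-t.
0–2 s: |-2| × 2 = 4 m
2–3 s: |4| × 1 = 4 m
3–8 s: |-8| × 5 = 40 m
8–14 s: |-10| × 6 = 60 m
14–16 s: |3| × 2 = 6 m
Total distance = 114 m

114 m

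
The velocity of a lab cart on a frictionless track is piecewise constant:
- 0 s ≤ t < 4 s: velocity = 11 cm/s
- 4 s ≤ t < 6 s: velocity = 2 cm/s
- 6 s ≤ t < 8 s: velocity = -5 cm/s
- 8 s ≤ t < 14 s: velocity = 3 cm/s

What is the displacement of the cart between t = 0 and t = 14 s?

56 cm

Net displacement equals the area under the velocity-time graph (areas below the axis count negative).
0–4 s: 11 × 4 = 44 cm
4–6 s: 2 × 2 = 4 cm
6–8 s: -5 × 2 = -10 cm
8–14 s: 3 × 6 = 18 cm
Net displacement = 56 cm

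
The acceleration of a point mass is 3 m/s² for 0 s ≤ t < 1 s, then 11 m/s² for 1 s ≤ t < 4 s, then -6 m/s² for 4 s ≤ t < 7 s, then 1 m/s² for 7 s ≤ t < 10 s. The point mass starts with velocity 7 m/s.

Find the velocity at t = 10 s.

28 m/s

Δv equals the area under the a-t graph; then v = v₀ + Δv.
0–1 s: 3 × 1 = 3 m/s
1–4 s: 11 × 3 = 33 m/s
4–7 s: -6 × 3 = -18 m/s
7–10 s: 1 × 3 = 3 m/s
Δv = 21 m/s, so v(10) = 7 + (21) = 28 m/s.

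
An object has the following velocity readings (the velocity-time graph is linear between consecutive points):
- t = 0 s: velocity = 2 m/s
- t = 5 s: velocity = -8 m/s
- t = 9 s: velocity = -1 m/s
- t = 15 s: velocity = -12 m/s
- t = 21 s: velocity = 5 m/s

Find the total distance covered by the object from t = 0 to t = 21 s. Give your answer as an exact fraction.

1765/17 m

Total distance travelled is ∫|v| dt — sum the magnitudes of each area piece.
0–5 s: v = 0 at t = 1 s; triangle areas 1 + 16 = 17 m
5–9 s: |½(-8 + -1)(4)| = 18 m
9–15 s: |½(-1 + -12)(6)| = 39 m
15–21 s: v = 0 at t = 327/17 s; triangle areas 432/17 + 75/17 = 507/17 m
Total distance = 1765/17 m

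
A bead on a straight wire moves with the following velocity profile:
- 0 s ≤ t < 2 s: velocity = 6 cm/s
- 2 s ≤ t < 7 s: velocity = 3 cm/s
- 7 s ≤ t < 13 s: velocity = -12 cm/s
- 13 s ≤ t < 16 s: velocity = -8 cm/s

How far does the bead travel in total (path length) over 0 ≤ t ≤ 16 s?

Total distance travelled is ∫|v| dt — sum the magnitudes of each area piece.
0–2 s: |6| × 2 = 12 cm
2–7 s: |3| × 5 = 15 cm
7–13 s: |-12| × 6 = 72 cm
13–16 s: |-8| × 3 = 24 cm
Total distance = 123 cm

123 cm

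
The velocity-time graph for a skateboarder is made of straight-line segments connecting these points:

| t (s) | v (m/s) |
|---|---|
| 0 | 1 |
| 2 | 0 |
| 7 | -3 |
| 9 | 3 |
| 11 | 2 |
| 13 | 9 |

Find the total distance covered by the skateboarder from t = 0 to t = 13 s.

Total distance travelled is ∫|v| dt — sum the magnitudes of each area piece.
0–2 s: |½(1 + 0)(2)| = 1 m
2–7 s: |½(0 + -3)(5)| = 7.5 m
7–9 s: v = 0 at t = 8 s; triangle areas 1.5 + 1.5 = 3 m
9–11 s: |½(3 + 2)(2)| = 5 m
11–13 s: |½(2 + 9)(2)| = 11 m
Total distance = 27.5 m

27.5 m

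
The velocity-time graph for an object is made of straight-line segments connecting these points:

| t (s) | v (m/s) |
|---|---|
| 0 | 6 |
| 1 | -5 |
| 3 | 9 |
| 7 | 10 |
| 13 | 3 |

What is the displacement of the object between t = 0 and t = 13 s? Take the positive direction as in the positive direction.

Displacement is the signed area under the v-t curve.
0–1 s: ½(6 + -5)(1) = 0.5 m
1–3 s: ½(-5 + 9)(2) = 4 m
3–7 s: ½(9 + 10)(4) = 38 m
7–13 s: ½(10 + 3)(6) = 39 m
Net displacement = 81.5 m

81.5 m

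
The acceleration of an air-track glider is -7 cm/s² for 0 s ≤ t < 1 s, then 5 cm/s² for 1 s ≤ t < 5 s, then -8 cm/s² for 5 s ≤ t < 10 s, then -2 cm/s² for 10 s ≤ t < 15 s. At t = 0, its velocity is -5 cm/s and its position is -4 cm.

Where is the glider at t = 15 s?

-265.5 cm

On each constant-a segment, Δv = aΔt and Δx = v₀Δt + ½aΔt²; chain segment to segment.
0–1 s: v starts -5 cm/s; Δx = -5·1 + ½·-7·1² = -8.5 cm; v ends -12 cm/s.
1–5 s: v starts -12 cm/s; Δx = -12·4 + ½·5·4² = -8 cm; v ends 8 cm/s.
5–10 s: v starts 8 cm/s; Δx = 8·5 + ½·-8·5² = -60 cm; v ends -32 cm/s.
10–15 s: v starts -32 cm/s; Δx = -32·5 + ½·-2·5² = -185 cm; v ends -42 cm/s.
x(15) = -4 + Σ Δx = -265.5 cm.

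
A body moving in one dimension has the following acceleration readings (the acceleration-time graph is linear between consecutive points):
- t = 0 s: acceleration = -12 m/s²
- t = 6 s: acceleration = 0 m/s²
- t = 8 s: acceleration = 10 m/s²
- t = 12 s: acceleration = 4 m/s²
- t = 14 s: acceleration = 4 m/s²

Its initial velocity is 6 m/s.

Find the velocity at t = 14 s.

Δv equals the area under the a-t graph; then v = v₀ + Δv.
0–6 s: ½(-12 + 0)(6) = -36 m/s
6–8 s: ½(0 + 10)(2) = 10 m/s
8–12 s: ½(10 + 4)(4) = 28 m/s
12–14 s: 4 × 2 = 8 m/s
Δv = 10 m/s, so v(14) = 6 + (10) = 16 m/s.

16 m/s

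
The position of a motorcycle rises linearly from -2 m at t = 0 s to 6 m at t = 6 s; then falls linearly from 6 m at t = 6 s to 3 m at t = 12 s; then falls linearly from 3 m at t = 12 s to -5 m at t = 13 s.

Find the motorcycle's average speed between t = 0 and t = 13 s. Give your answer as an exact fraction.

19/13 m/s

Average speed = (total path length)/(elapsed time); on a piecewise-linear x-t graph the path length is Σ|Δx|.
0–6 s: |Δx| = |6 − -2| = 8 m
6–12 s: |Δx| = |3 − 6| = 3 m
12–13 s: |Δx| = |-5 − 3| = 8 m
Total path = 19 m; average speed = 19/13 = 19/13 m/s.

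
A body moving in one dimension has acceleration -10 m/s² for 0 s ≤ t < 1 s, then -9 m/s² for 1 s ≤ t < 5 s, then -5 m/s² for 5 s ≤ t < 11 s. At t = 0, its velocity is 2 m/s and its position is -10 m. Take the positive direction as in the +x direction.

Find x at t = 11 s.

On each constant-a segment, Δv = aΔt and Δx = v₀Δt + ½aΔt²; chain segment to segment.
0–1 s: v starts 2 m/s; Δx = 2·1 + ½·-10·1² = -3 m; v ends -8 m/s.
1–5 s: v starts -8 m/s; Δx = -8·4 + ½·-9·4² = -104 m; v ends -44 m/s.
5–11 s: v starts -44 m/s; Δx = -44·6 + ½·-5·6² = -354 m; v ends -74 m/s.
x(11) = -10 + Σ Δx = -471 m.

-471 m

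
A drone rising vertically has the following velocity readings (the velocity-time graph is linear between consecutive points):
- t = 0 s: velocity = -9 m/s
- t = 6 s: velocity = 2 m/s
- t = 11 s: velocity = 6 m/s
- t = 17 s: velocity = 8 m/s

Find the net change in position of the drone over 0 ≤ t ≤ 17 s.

Net displacement equals the area under the velocity-time graph (areas below the axis count negative).
0–6 s: ½(-9 + 2)(6) = -21 m
6–11 s: ½(2 + 6)(5) = 20 m
11–17 s: ½(6 + 8)(6) = 42 m
Net displacement = 41 m

41 m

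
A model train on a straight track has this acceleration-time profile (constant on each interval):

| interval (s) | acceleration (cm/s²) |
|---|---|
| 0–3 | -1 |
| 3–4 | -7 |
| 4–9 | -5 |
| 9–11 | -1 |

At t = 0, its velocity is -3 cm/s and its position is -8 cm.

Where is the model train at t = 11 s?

On each constant-a segment, Δv = aΔt and Δx = v₀Δt + ½aΔt²; chain segment to segment.
0–3 s: v starts -3 cm/s; Δx = -3·3 + ½·-1·3² = -13.5 cm; v ends -6 cm/s.
3–4 s: v starts -6 cm/s; Δx = -6·1 + ½·-7·1² = -9.5 cm; v ends -13 cm/s.
4–9 s: v starts -13 cm/s; Δx = -13·5 + ½·-5·5² = -127.5 cm; v ends -38 cm/s.
9–11 s: v starts -38 cm/s; Δx = -38·2 + ½·-1·2² = -78 cm; v ends -40 cm/s.
x(11) = -8 + Σ Δx = -236.5 cm.

-236.5 cm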